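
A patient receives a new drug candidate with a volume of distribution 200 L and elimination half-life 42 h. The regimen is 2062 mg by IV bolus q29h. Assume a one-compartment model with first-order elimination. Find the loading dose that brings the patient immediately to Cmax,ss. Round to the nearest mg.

f = (1/2)^(29/42) ≈ 0.619649; accumulation ratio R = 1/(1−f) ≈ 2.62915.
Loading dose to hit Cmax,ss on first dose: D_load = D_maint·R ≈ 2062 × 2.62915 ≈ 5421.31 mg.

5421 mg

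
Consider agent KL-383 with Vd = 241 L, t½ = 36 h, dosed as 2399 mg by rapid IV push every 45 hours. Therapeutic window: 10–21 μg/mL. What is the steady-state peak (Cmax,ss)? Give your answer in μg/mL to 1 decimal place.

17.2 μg/mL

Over one 45-h interval, 45/36 ≈ 1.25 half-lives elapse, leaving f ≈ 0.4204 of each dose.
Accumulation ratio R = 1/(1 − f) ≈ 1/0.5796 ≈ 1.7253.
Single-dose peak C₀ = D/Vd = 2399/241 ≈ 9.954 μg/mL.
Cmax,ss = C₀/(1 − f) ≈ 9.954/0.5796 ≈ 17.174 μg/mL.
Peak 17.2 μg/mL vs MTC 21 μg/mL: below toxic threshold.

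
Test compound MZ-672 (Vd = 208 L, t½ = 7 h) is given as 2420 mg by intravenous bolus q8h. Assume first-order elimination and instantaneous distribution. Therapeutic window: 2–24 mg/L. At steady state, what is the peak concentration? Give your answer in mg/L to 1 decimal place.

k = ln2/t½ = ln2/7 ≈ 0.099021 h⁻¹; fraction remaining f = e^(−kτ) = e^(−0.099021×8) ≈ 0.4529.
Accumulation ratio R = 1/(1 − f) ≈ 1/0.5471 ≈ 1.8278.
Single-dose peak C₀ = D/Vd = 2420/208 ≈ 11.635 mg/L.
Steady-state peak Cmax,ss = C₀·R ≈ 11.635 × 1.8278 ≈ 21.266 mg/L.
Peak 21.3 mg/L vs MTC 24 mg/L: below toxic threshold.

21.3 mg/L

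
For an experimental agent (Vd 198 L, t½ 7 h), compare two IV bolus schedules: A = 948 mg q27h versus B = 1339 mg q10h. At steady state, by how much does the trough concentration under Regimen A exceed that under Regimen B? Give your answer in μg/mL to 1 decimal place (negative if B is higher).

Regimen A: f = (1/2)^(27/7) ≈ 0.0690; Cmin,ss = (948/198)·f/(1−f) ≈ 0.355 μg/mL.
Regimen B: f = (1/2)^(10/7) ≈ 0.3715; Cmin,ss = (1339/198)·f/(1−f) ≈ 3.997 μg/mL.
Difference ≈ 0.355 − 3.997 ≈ -3.642 μg/mL.

-3.6 μg/mL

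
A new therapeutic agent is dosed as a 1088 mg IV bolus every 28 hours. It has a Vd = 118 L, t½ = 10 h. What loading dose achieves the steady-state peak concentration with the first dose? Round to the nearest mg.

1270 mg

f = (1/2)^(28/10) ≈ 0.143587; accumulation ratio R = 1/(1−f) ≈ 1.16766.
Loading dose to hit Cmax,ss on first dose: D_load = D_maint·R ≈ 1088 × 1.16766 ≈ 1270.41 mg.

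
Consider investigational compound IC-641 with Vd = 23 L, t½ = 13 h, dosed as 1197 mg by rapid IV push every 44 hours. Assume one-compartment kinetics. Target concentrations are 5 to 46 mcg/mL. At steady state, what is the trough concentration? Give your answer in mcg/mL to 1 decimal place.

5.5 mcg/mL

Over one 44-h interval, 44/13 ≈ 3.3846 half-lives elapse, leaving f ≈ 0.0957 of each dose.
Accumulation ratio R = 1/(1 − f) ≈ 1/0.9043 ≈ 1.1058.
Single-dose peak C₀ = D/Vd = 1197/23 ≈ 52.043 mcg/mL.
Steady-state peak Cmax,ss = C₀·R ≈ 52.043 × 1.1058 ≈ 57.549 mcg/mL.
Steady-state trough Cmin,ss = Cmax,ss·f ≈ 57.549 × 0.0957 ≈ 5.507 mcg/mL.
Trough 5.5 mcg/mL vs MEC 5 mcg/mL: adequate.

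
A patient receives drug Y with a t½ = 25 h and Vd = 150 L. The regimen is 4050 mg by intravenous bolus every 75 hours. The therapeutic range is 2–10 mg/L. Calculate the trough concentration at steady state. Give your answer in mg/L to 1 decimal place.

The dosing interval is 3 half-lives, so f = 2^(−3) = 0.125.
Accumulation ratio R = 1/(1 − f) = 1/0.875 = 8/7.
Single-dose peak C₀ = D/Vd = 4050/150 = 27 mg/L.
Steady-state peak Cmax,ss = C₀·R = 27 × 8/7 ≈ 30.857 mg/L.
Steady-state trough Cmin,ss = Cmax,ss·f ≈ 30.857 × 0.125 ≈ 3.857 mg/L.
Trough 3.9 mg/L vs MEC 2 mg/L: adequate.

3.9 mg/L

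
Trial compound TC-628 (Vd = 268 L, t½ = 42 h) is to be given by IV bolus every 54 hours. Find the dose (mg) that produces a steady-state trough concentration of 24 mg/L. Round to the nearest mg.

9249 mg

τ/t½ = 54/42 ≈ 1.2857, so f = (1/2)^(54/42) ≈ 0.410168.
Cmin,ss = (D/Vd)·f/(1−f), so D = Cmin,ss·Vd·(1−f)/f.
D = 24 × 268 × (1−f)/f ≈ 24 × 268 × 1.43803 ≈ 9249.41 mg.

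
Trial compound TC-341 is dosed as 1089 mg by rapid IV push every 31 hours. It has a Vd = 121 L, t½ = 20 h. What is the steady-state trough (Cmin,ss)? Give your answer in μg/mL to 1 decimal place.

k = ln2/t½ = ln2/20 ≈ 0.034657 h⁻¹; fraction remaining f = e^(−kτ) = e^(−0.034657×31) ≈ 0.3415.
Accumulation ratio R = 1/(1 − f) ≈ 1/0.6585 ≈ 1.5186.
Single-dose peak C₀ = D/Vd = 1089/121 ≈ 9.000 μg/mL.
Steady-state peak Cmax,ss = C₀·R ≈ 9.000 × 1.5186 ≈ 13.667 μg/mL.
Steady-state trough Cmin,ss = Cmax,ss·f ≈ 13.667 × 0.3415 ≈ 4.667 μg/mL.

4.7 μg/mL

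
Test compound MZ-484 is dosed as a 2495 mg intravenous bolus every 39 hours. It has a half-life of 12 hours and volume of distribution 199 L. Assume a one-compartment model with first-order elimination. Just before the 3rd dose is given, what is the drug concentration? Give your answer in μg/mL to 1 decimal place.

1.5 μg/mL

f = (1/2)^(τ/t½) = (1/2)^(39/12) ≈ 0.1051.
C₀ = D/Vd = 2495/199 ≈ 12.538 μg/mL.
Before the 3rd dose, 2 doses have been given. Superposition: Cmin = C₀·(f + f²).
≈ 12.538 × (0.1051 + 0.0110) ≈ 12.538 × 0.1161 ≈ 1.456 μg/mL.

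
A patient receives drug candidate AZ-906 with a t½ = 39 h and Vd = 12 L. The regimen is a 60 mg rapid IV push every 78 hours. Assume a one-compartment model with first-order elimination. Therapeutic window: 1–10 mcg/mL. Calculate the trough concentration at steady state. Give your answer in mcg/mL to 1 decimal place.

1.7 mcg/mL

τ = 78 h = 2 half-lives, so f = (1/2)^2 = 0.25.
Accumulation ratio R = 1/(1 − f) = 1/0.75 = 4/3.
Single-dose peak C₀ = D/Vd = 60/12 = 5 mcg/mL.
Steady-state peak Cmax,ss = C₀·R = 5 × 4/3 ≈ 6.667 mcg/mL.
Steady-state trough Cmin,ss = Cmax,ss·f ≈ 6.667 × 0.25 ≈ 1.667 mcg/mL.
Trough 1.7 mcg/mL vs MEC 1 mcg/mL: adequate.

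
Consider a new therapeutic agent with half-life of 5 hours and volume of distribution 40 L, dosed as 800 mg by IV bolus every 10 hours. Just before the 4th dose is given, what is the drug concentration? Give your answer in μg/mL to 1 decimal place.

f = (1/2)^(τ/t½) = (1/2)^(10/5) ≈ 0.2500.
C₀ = D/Vd = 800/40 ≈ 20.000 μg/mL.
Before the 4th dose, 3 doses have been given. Superposition: Cmin = C₀·(f + f² + … + f^3).
≈ 20.000 × (0.2500 + 0.0625 + 0.0156) ≈ 20.000 × 0.3281 ≈ 6.562 μg/mL.

6.6 μg/mL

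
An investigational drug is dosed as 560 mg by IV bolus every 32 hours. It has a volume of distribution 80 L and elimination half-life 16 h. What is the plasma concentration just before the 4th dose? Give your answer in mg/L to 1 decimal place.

f = (1/2)^(τ/t½) = (1/2)^(32/16) ≈ 0.2500.
C₀ = D/Vd = 560/80 ≈ 7.000 mg/L.
Before the 4th dose, 3 doses have been given. Superposition: Cmin = C₀·(f + f² + … + f^3).
≈ 7.000 × (0.2500 + 0.0625 + 0.0156) ≈ 7.000 × 0.3281 ≈ 2.297 mg/L.

2.3 mg/L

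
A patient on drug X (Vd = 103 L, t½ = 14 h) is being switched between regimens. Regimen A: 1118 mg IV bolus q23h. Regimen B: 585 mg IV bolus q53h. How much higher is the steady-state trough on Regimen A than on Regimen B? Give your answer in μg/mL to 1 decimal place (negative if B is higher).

4.7 μg/mL

Regimen A: f = (1/2)^(23/14) ≈ 0.3202; Cmin,ss = (1118/103)·f/(1−f) ≈ 5.113 μg/mL.
Regimen B: f = (1/2)^(53/14) ≈ 0.0725; Cmin,ss = (585/103)·f/(1−f) ≈ 0.444 μg/mL.
Difference ≈ 5.113 − 0.444 ≈ 4.669 μg/mL.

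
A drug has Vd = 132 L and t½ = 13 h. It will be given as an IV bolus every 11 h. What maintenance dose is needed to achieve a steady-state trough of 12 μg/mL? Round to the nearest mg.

τ/t½ = 11/13 ≈ 0.84615, so f = (1/2)^(11/13) ≈ 0.556266.
Cmin,ss = (D/Vd)·f/(1−f), so D = Cmin,ss·Vd·(1−f)/f.
D = 12 × 132 × (1−f)/f ≈ 12 × 132 × 0.79770 ≈ 1263.56 mg.

1264 mg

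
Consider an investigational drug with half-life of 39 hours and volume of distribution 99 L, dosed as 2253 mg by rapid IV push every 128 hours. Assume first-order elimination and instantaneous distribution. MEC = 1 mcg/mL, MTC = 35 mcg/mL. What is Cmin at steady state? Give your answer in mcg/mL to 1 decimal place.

2.6 mcg/mL

τ/t½ = 128/39 ≈ 3.2821, so fraction remaining f = (1/2)^(128/39) ≈ 0.1028.
Each bolus raises the concentration by D/Vd = 2253/99 ≈ 22.758 mcg/mL.
Steady-state trough Cmin,ss = C₀·f/(1−f) ≈ 22.758 × 0.1028/0.8972 ≈ 2.608 mcg/mL.
Trough 2.6 mcg/mL vs MEC 1 mcg/mL: adequate.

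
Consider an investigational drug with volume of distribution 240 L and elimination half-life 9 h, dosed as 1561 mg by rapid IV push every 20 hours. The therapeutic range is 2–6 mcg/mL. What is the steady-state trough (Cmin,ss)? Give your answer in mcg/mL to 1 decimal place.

1.8 mcg/mL

τ/t½ = 20/9 ≈ 2.2222, so fraction remaining f = (1/2)^(20/9) ≈ 0.2143.
Accumulation ratio R = 1/(1 − f) ≈ 1/0.7857 ≈ 1.2728.
Single-dose peak C₀ = D/Vd = 1561/240 ≈ 6.504 mcg/mL.
Steady-state peak Cmax,ss = C₀·R ≈ 6.504 × 1.2728 ≈ 8.278 mcg/mL.
One interval later, Cmin,ss = Cmax,ss·e^(−kτ) ≈ 8.278 × 0.2143 ≈ 1.774 mcg/mL.
Trough 1.8 mcg/mL vs MEC 2 mcg/mL: subtherapeutic.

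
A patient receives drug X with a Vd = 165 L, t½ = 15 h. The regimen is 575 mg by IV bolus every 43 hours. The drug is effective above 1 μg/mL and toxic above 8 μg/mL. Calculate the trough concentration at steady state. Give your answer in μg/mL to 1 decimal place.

k = ln2/t½ = ln2/15 ≈ 0.046210 h⁻¹; fraction remaining f = e^(−kτ) = e^(−0.046210×43) ≈ 0.1371.
Accumulation ratio R = 1/(1 − f) ≈ 1/0.8629 ≈ 1.1589.
Single-dose peak C₀ = D/Vd = 575/165 ≈ 3.485 μg/mL.
Cmax,ss = C₀/(1 − f) ≈ 3.485/0.8629 ≈ 4.039 μg/mL.
Steady-state trough Cmin,ss = Cmax,ss·f ≈ 4.039 × 0.1371 ≈ 0.554 μg/mL.
Trough 0.6 μg/mL vs MEC 1 μg/mL: subtherapeutic.

0.6 μg/mL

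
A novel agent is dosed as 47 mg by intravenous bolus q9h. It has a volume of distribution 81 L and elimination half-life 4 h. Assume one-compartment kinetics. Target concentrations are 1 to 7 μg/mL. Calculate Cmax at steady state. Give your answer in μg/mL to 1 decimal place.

0.7 μg/mL

Over one 9-h interval, 9/4 ≈ 2.25 half-lives elapse, leaving f ≈ 0.2102 of each dose.
Accumulation ratio R = 1/(1 − f) ≈ 1/0.7898 ≈ 1.2661.
Single-dose peak C₀ = D/Vd = 47/81 ≈ 0.580 μg/mL.
Cmax,ss = C₀/(1 − f) ≈ 0.580/0.7898 ≈ 0.734 μg/mL.
Peak 0.7 μg/mL vs MTC 7 μg/mL: below toxic threshold.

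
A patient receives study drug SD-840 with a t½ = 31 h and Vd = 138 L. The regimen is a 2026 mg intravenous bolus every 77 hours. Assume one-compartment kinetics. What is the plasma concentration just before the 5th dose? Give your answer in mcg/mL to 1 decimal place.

3.2 mcg/mL

f = (1/2)^(τ/t½) = (1/2)^(77/31) ≈ 0.1788.
C₀ = D/Vd = 2026/138 ≈ 14.681 mcg/mL.
Before the 5th dose, 4 doses have been given. Superposition: Cmin = C₀·(f + f² + … + f^4).
≈ 14.681 × (0.1788 + 0.0320 + 0.0057 + 0.0010) ≈ 14.681 × 0.2175 ≈ 3.193 mcg/mL.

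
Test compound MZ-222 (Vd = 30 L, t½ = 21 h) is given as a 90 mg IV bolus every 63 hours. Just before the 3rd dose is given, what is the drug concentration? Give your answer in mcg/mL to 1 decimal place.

0.4 mcg/mL

f = (1/2)^(τ/t½) = (1/2)^(63/21) ≈ 0.1250.
C₀ = D/Vd = 90/30 ≈ 3.000 mcg/mL.
Before the 3rd dose, 2 doses have been given. Superposition: Cmin = C₀·(f + f²).
≈ 3.000 × (0.1250 + 0.0156) ≈ 3.000 × 0.1406 ≈ 0.422 mcg/mL.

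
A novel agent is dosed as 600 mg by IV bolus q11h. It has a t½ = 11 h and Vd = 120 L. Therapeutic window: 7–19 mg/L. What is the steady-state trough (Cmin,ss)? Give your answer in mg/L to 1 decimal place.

5.0 mg/L

τ = 11 h = 1 half-life, so f = (1/2)^1 = 0.5.
Accumulation ratio R = 1/(1 − f) = 1/0.5 = 2/1.
Single-dose peak C₀ = D/Vd = 600/120 = 5 mg/L.
Steady-state peak Cmax,ss = C₀·R = 5 × 2/1 ≈ 10.000 mg/L.
Steady-state trough Cmin,ss = Cmax,ss·f ≈ 10.000 × 0.5 ≈ 5.000 mg/L.
Trough 5.0 mg/L vs MEC 7 mg/L: subtherapeutic.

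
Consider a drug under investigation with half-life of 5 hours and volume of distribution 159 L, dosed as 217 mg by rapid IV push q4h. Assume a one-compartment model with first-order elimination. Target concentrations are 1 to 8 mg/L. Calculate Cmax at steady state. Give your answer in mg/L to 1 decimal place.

3.2 mg/L

τ/t½ = 4/5 ≈ 0.8, so fraction remaining f = (1/2)^(4/5) ≈ 0.5743.
At steady state, accumulation factor R = 1/(1 − e^(−kτ)) ≈ 2.3491.
Single-dose peak C₀ = D/Vd = 217/159 ≈ 1.365 mg/L.
Steady-state peak Cmax,ss = C₀·R ≈ 1.365 × 2.3491 ≈ 3.207 mg/L.
Peak 3.2 mg/L vs MTC 8 mg/L: below toxic threshold.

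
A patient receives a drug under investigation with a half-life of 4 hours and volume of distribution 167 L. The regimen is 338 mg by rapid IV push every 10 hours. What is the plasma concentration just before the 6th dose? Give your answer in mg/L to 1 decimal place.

0.4 mg/L

f = (1/2)^(τ/t½) = (1/2)^(10/4) ≈ 0.1768.
C₀ = D/Vd = 338/167 ≈ 2.024 mg/L.
Before the 6th dose, 5 doses have been given. Superposition: Cmin = C₀·(f + f² + … + f^5).
≈ 2.024 × (0.1768 + 0.0313 + 0.0055 + 0.0010 + 0.0002) ≈ 2.024 × 0.2148 ≈ 0.435 mg/L.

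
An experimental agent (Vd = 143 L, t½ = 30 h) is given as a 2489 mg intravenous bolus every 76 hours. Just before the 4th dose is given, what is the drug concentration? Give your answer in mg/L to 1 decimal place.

3.6 mg/L

f = (1/2)^(τ/t½) = (1/2)^(76/30) ≈ 0.1727.
C₀ = D/Vd = 2489/143 ≈ 17.406 mg/L.
Before the 4th dose, 3 doses have been given. Superposition: Cmin = C₀·(f + f² + … + f^3).
≈ 17.406 × (0.1727 + 0.0298 + 0.0052) ≈ 17.406 × 0.2077 ≈ 3.615 mg/L.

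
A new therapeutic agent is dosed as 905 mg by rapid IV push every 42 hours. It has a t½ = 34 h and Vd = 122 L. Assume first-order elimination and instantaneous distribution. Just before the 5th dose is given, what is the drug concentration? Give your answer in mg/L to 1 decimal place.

f = (1/2)^(τ/t½) = (1/2)^(42/34) ≈ 0.4248.
C₀ = D/Vd = 905/122 ≈ 7.418 mg/L.
Before the 5th dose, 4 doses have been given. Superposition: Cmin = C₀·(f + f² + … + f^4).
≈ 7.418 × (0.4248 + 0.1805 + 0.0767 + 0.0326) ≈ 7.418 × 0.7146 ≈ 5.301 mg/L.

5.3 mg/L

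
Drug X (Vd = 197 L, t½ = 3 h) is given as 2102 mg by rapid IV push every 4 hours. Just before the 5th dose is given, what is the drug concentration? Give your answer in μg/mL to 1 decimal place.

f = (1/2)^(τ/t½) = (1/2)^(4/3) ≈ 0.3969.
C₀ = D/Vd = 2102/197 ≈ 10.670 μg/mL.
Before the 5th dose, 4 doses have been given. Superposition: Cmin = C₀·(f + f² + … + f^4).
≈ 10.670 × (0.3969 + 0.1575 + 0.0625 + 0.0248) ≈ 10.670 × 0.6417 ≈ 6.847 μg/mL.

6.8 μg/mL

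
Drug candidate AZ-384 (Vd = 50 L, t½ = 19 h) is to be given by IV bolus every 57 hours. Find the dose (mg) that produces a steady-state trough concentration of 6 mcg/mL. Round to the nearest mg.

2100 mg

τ/t½ = 57/19 ≈ 3, so f = (1/2)^(57/19) ≈ 0.125000.
Cmin,ss = (D/Vd)·f/(1−f), so D = Cmin,ss·Vd·(1−f)/f.
D = 6 × 50 × (1−f)/f ≈ 6 × 50 × 7.00000 ≈ 2100.00 mg.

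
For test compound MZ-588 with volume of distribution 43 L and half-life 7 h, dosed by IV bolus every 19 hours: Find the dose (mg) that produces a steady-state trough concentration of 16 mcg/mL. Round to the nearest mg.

3827 mg

τ/t½ = 19/7 ≈ 2.7143, so f = (1/2)^(19/7) ≈ 0.152377.
Cmin,ss = (D/Vd)·f/(1−f), so D = Cmin,ss·Vd·(1−f)/f.
D = 16 × 43 × (1−f)/f ≈ 16 × 43 × 5.56267 ≈ 3827.12 mg.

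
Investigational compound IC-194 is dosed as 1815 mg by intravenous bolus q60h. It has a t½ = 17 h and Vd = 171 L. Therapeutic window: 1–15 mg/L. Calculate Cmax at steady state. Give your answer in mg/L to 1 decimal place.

k = ln2/t½ = ln2/17 ≈ 0.040773 h⁻¹; fraction remaining f = e^(−kτ) = e^(−0.040773×60) ≈ 0.0866.
At steady state, accumulation factor R = 1/(1 − e^(−kτ)) ≈ 1.0948.
Each bolus raises the concentration by D/Vd = 1815/171 ≈ 10.614 mg/L.
Cmax,ss = C₀/(1 − f) ≈ 10.614/0.9134 ≈ 11.620 mg/L.
Peak 11.6 mg/L vs MTC 15 mg/L: below toxic threshold.

11.6 mg/L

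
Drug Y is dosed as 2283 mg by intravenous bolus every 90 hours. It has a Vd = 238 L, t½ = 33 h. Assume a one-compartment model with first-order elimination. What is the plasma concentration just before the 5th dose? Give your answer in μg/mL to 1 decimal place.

1.7 μg/mL

f = (1/2)^(τ/t½) = (1/2)^(90/33) ≈ 0.1510.
C₀ = D/Vd = 2283/238 ≈ 9.592 μg/mL.
Before the 5th dose, 4 doses have been given. Superposition: Cmin = C₀·(f + f² + … + f^4).
≈ 9.592 × (0.1510 + 0.0228 + 0.0034 + 0.0005) ≈ 9.592 × 0.1777 ≈ 1.704 μg/mL.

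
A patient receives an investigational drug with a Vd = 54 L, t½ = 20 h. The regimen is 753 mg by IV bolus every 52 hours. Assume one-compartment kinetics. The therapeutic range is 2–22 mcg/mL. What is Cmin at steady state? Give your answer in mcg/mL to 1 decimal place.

2.8 mcg/mL

τ/t½ = 52/20 ≈ 2.6, so fraction remaining f = (1/2)^(52/20) ≈ 0.1649.
Accumulation ratio R = 1/(1 − f) ≈ 1/0.8351 ≈ 1.1975.
Each bolus raises the concentration by D/Vd = 753/54 ≈ 13.944 mcg/mL.
Steady-state peak Cmax,ss = C₀·R ≈ 13.944 × 1.1975 ≈ 16.698 mcg/mL.
One interval later, Cmin,ss = Cmax,ss·e^(−kτ) ≈ 16.698 × 0.1649 ≈ 2.754 mcg/mL.
Trough 2.8 mcg/mL vs MEC 2 mcg/mL: adequate.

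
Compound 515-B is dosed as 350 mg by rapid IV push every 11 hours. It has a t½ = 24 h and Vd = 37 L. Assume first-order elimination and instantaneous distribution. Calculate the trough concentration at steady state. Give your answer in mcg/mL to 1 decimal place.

25.3 mcg/mL

Over one 11-h interval, 11/24 ≈ 0.45833 half-lives elapse, leaving f ≈ 0.7278 of each dose.
Accumulation ratio R = 1/(1 − f) ≈ 1/0.2722 ≈ 3.6738.
Each bolus raises the concentration by D/Vd = 350/37 ≈ 9.459 mcg/mL.
Cmax,ss = C₀/(1 − f) ≈ 9.459/0.2722 ≈ 34.750 mcg/mL.
Steady-state trough Cmin,ss = Cmax,ss·f ≈ 34.750 × 0.7278 ≈ 25.291 mcg/mL.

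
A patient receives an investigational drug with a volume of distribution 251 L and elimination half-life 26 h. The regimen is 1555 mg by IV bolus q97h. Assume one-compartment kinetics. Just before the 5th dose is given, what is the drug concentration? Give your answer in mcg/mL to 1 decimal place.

0.5 mcg/mL

f = (1/2)^(τ/t½) = (1/2)^(97/26) ≈ 0.0753.
C₀ = D/Vd = 1555/251 ≈ 6.195 mcg/mL.
Before the 5th dose, 4 doses have been given. Superposition: Cmin = C₀·(f + f² + … + f^4).
≈ 6.195 × (0.0753 + 0.0057 + 0.0004 + 0.0000) ≈ 6.195 × 0.0814 ≈ 0.504 mcg/mL.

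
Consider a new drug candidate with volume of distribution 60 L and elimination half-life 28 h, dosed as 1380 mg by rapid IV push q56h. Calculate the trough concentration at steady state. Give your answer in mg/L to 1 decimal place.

7.7 mg/L

The dosing interval is 2 half-lives, so f = 2^(−2) = 0.25.
At steady state, R = 1/(1 − 0.25) = 4/3.
Single-dose peak C₀ = D/Vd = 1380/60 = 23 mg/L.
Steady-state peak Cmax,ss = C₀·R = 23 × 4/3 ≈ 30.667 mg/L.
Steady-state trough Cmin,ss = Cmax,ss·f ≈ 30.667 × 0.25 ≈ 7.667 mg/L.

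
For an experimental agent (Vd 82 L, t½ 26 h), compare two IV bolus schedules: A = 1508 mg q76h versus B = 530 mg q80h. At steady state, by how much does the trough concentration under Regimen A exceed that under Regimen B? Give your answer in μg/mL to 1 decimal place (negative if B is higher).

1.9 μg/mL

Regimen A: f = (1/2)^(76/26) ≈ 0.1318; Cmin,ss = (1508/82)·f/(1−f) ≈ 2.792 μg/mL.
Regimen B: f = (1/2)^(80/26) ≈ 0.1185; Cmin,ss = (530/82)·f/(1−f) ≈ 0.869 μg/mL.
Difference ≈ 2.792 − 0.869 ≈ 1.923 μg/mL.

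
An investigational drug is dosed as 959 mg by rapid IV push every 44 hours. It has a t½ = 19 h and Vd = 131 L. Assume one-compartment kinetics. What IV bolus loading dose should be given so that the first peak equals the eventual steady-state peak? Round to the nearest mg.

1200 mg

f = (1/2)^(44/19) ≈ 0.200853; accumulation ratio R = 1/(1−f) ≈ 1.25133.
Loading dose to hit Cmax,ss on first dose: D_load = D_maint·R ≈ 959 × 1.25133 ≈ 1200.03 mg.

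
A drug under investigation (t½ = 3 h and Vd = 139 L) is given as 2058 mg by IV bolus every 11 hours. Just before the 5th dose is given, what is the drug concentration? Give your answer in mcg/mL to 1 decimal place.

1.3 mcg/mL

f = (1/2)^(τ/t½) = (1/2)^(11/3) ≈ 0.0787.
C₀ = D/Vd = 2058/139 ≈ 14.806 mcg/mL.
Before the 5th dose, 4 doses have been given. Superposition: Cmin = C₀·(f + f² + … + f^4).
≈ 14.806 × (0.0787 + 0.0062 + 0.0005 + 0.0000) ≈ 14.806 × 0.0854 ≈ 1.264 mcg/mL.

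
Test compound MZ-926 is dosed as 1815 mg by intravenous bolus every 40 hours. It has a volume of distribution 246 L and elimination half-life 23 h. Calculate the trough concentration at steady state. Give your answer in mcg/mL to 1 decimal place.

3.2 mcg/mL

τ/t½ = 40/23 ≈ 1.7391, so fraction remaining f = (1/2)^(40/23) ≈ 0.2996.
Single-dose peak C₀ = D/Vd = 1815/246 ≈ 7.378 mcg/mL.
Steady-state trough Cmin,ss = C₀·f/(1−f) ≈ 7.378 × 0.2996/0.7004 ≈ 3.156 mcg/mL.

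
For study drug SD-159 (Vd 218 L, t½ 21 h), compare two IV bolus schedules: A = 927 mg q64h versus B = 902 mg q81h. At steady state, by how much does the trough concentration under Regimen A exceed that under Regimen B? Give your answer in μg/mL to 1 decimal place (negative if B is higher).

Regimen A: f = (1/2)^(64/21) ≈ 0.1209; Cmin,ss = (927/218)·f/(1−f) ≈ 0.585 μg/mL.
Regimen B: f = (1/2)^(81/21) ≈ 0.0690; Cmin,ss = (902/218)·f/(1−f) ≈ 0.307 μg/mL.
Difference ≈ 0.585 − 0.307 ≈ 0.278 μg/mL.

0.3 μg/mL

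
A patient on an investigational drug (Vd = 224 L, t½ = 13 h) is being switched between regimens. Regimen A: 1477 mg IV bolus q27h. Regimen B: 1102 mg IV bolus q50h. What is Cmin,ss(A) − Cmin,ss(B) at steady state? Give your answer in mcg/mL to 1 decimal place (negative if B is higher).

Regimen A: f = (1/2)^(27/13) ≈ 0.2370; Cmin,ss = (1477/224)·f/(1−f) ≈ 2.048 mcg/mL.
Regimen B: f = (1/2)^(50/13) ≈ 0.0695; Cmin,ss = (1102/224)·f/(1−f) ≈ 0.367 mcg/mL.
Difference ≈ 2.048 − 0.367 ≈ 1.681 mcg/mL.

1.7 mcg/mL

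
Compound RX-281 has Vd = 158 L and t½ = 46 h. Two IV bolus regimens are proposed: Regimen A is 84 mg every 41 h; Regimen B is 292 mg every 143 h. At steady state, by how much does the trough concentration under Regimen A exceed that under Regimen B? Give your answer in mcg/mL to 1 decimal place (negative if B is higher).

0.4 mcg/mL

Regimen A: f = (1/2)^(41/46) ≈ 0.5391; Cmin,ss = (84/158)·f/(1−f) ≈ 0.622 mcg/mL.
Regimen B: f = (1/2)^(143/46) ≈ 0.1159; Cmin,ss = (292/158)·f/(1−f) ≈ 0.242 mcg/mL.
Difference ≈ 0.622 − 0.242 ≈ 0.380 mcg/mL.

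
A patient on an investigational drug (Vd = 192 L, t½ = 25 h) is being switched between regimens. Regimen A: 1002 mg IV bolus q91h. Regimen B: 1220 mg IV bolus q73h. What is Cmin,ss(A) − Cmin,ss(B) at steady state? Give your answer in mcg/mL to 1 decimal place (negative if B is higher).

-0.5 mcg/mL

Regimen A: f = (1/2)^(91/25) ≈ 0.0802; Cmin,ss = (1002/192)·f/(1−f) ≈ 0.455 mcg/mL.
Regimen B: f = (1/2)^(73/25) ≈ 0.1321; Cmin,ss = (1220/192)·f/(1−f) ≈ 0.967 mcg/mL.
Difference ≈ 0.455 − 0.967 ≈ -0.512 mcg/mL.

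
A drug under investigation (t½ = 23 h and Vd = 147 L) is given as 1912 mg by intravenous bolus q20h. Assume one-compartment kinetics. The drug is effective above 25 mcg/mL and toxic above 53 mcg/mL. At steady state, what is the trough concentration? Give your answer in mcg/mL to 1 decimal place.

15.7 mcg/mL

Over one 20-h interval, 20/23 ≈ 0.86957 half-lives elapse, leaving f ≈ 0.5473 of each dose.
Accumulation ratio R = 1/(1 − f) ≈ 1/0.4527 ≈ 2.2090.
Single-dose peak C₀ = D/Vd = 1912/147 ≈ 13.007 mcg/mL.
Steady-state peak Cmax,ss = C₀·R ≈ 13.007 × 2.2090 ≈ 28.732 mcg/mL.
Steady-state trough Cmin,ss = Cmax,ss·f ≈ 28.732 × 0.5473 ≈ 15.725 mcg/mL.
Trough 15.7 mcg/mL vs MEC 25 mcg/mL: subtherapeutic.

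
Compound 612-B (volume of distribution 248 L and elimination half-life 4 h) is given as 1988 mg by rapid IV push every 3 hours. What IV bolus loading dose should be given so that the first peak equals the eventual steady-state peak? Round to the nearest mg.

4904 mg

f = (1/2)^(3/4) ≈ 0.594604; accumulation ratio R = 1/(1−f) ≈ 2.46672.
Loading dose to hit Cmax,ss on first dose: D_load = D_maint·R ≈ 1988 × 2.46672 ≈ 4903.84 mg.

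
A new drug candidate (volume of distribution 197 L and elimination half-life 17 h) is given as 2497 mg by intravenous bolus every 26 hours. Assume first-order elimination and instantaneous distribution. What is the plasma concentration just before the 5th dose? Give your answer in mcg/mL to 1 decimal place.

f = (1/2)^(τ/t½) = (1/2)^(26/17) ≈ 0.3464.
C₀ = D/Vd = 2497/197 ≈ 12.675 mcg/mL.
Before the 5th dose, 4 doses have been given. Superposition: Cmin = C₀·(f + f² + … + f^4).
≈ 12.675 × (0.3464 + 0.1200 + 0.0416 + 0.0144) ≈ 12.675 × 0.5224 ≈ 6.621 mcg/mL.

6.6 mcg/mL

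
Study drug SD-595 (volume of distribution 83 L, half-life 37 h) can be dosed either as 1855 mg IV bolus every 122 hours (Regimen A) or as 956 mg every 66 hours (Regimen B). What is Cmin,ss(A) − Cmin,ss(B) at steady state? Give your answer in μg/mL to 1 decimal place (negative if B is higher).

Regimen A: f = (1/2)^(122/37) ≈ 0.1017; Cmin,ss = (1855/83)·f/(1−f) ≈ 2.530 μg/mL.
Regimen B: f = (1/2)^(66/37) ≈ 0.2904; Cmin,ss = (956/83)·f/(1−f) ≈ 4.714 μg/mL.
Difference ≈ 2.530 − 4.714 ≈ -2.184 μg/mL.

-2.2 μg/mL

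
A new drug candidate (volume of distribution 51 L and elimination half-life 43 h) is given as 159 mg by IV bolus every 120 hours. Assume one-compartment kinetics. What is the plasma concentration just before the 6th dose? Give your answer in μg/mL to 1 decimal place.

0.5 μg/mL

f = (1/2)^(τ/t½) = (1/2)^(120/43) ≈ 0.1445.
C₀ = D/Vd = 159/51 ≈ 3.118 μg/mL.
Before the 6th dose, 5 doses have been given. Superposition: Cmin = C₀·(f + f² + … + f^5).
≈ 3.118 × (0.1445 + 0.0209 + 0.0030 + 0.0004 + 0.0001) ≈ 3.118 × 0.1689 ≈ 0.527 μg/mL.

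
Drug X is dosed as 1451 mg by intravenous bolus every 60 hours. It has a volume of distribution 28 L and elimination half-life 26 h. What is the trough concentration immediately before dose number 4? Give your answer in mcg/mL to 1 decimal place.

f = (1/2)^(τ/t½) = (1/2)^(60/26) ≈ 0.2020.
C₀ = D/Vd = 1451/28 ≈ 51.821 mcg/mL.
Before the 4th dose, 3 doses have been given. Superposition: Cmin = C₀·(f + f² + … + f^3).
≈ 51.821 × (0.2020 + 0.0408 + 0.0082) ≈ 51.821 × 0.2510 ≈ 13.007 mcg/mL.

13.0 mcg/mL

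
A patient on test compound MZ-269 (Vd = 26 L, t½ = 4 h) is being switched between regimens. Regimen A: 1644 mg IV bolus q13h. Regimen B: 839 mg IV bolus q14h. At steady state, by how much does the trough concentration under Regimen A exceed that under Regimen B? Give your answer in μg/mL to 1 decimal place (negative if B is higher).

Regimen A: f = (1/2)^(13/4) ≈ 0.1051; Cmin,ss = (1644/26)·f/(1−f) ≈ 7.426 μg/mL.
Regimen B: f = (1/2)^(14/4) ≈ 0.0884; Cmin,ss = (839/26)·f/(1−f) ≈ 3.129 μg/mL.
Difference ≈ 7.426 − 3.129 ≈ 4.297 μg/mL.

4.3 μg/mL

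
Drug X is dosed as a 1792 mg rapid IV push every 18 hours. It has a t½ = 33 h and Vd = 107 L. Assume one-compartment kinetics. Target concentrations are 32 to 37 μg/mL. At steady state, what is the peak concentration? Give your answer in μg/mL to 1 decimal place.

Over one 18-h interval, 18/33 ≈ 0.54545 half-lives elapse, leaving f ≈ 0.6852 of each dose.
At steady state, accumulation factor R = 1/(1 − e^(−kτ)) ≈ 3.1766.
Single-dose peak C₀ = D/Vd = 1792/107 ≈ 16.748 μg/mL.
Steady-state peak Cmax,ss = C₀·R ≈ 16.748 × 3.1766 ≈ 53.202 μg/mL.
Peak 53.2 μg/mL vs MTC 37 μg/mL: exceeds toxic threshold.

53.2 μg/mL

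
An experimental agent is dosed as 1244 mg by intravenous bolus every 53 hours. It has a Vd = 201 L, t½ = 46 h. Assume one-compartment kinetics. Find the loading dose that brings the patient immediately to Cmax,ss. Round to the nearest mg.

f = (1/2)^(53/46) ≈ 0.449947; accumulation ratio R = 1/(1−f) ≈ 1.81801.
Loading dose to hit Cmax,ss on first dose: D_load = D_maint·R ≈ 1244 × 1.81801 ≈ 2261.60 mg.

2262 mg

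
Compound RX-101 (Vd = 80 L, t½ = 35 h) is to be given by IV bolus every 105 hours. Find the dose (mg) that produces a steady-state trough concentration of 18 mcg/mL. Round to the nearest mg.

τ/t½ = 105/35 ≈ 3, so f = (1/2)^(105/35) ≈ 0.125000.
Cmin,ss = (D/Vd)·f/(1−f), so D = Cmin,ss·Vd·(1−f)/f.
D = 18 × 80 × (1−f)/f ≈ 18 × 80 × 7.00000 ≈ 10080.00 mg.

10080 mg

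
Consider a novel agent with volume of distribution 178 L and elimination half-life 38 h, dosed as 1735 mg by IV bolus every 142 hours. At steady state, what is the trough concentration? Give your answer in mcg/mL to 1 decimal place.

0.8 mcg/mL

Over one 142-h interval, 142/38 ≈ 3.7368 half-lives elapse, leaving f ≈ 0.0750 of each dose.
At steady state, accumulation factor R = 1/(1 − e^(−kτ)) ≈ 1.0811.
Each bolus raises the concentration by D/Vd = 1735/178 ≈ 9.747 mcg/mL.
Steady-state peak Cmax,ss = C₀·R ≈ 9.747 × 1.0811 ≈ 10.537 mcg/mL.
One interval later, Cmin,ss = Cmax,ss·e^(−kτ) ≈ 10.537 × 0.0750 ≈ 0.790 mcg/mL.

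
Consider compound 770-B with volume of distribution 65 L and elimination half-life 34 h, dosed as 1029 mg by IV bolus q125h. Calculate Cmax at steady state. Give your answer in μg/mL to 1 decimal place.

k = ln2/t½ = ln2/34 ≈ 0.020387 h⁻¹; fraction remaining f = e^(−kτ) = e^(−0.020387×125) ≈ 0.0782.
At steady state, accumulation factor R = 1/(1 − e^(−kτ)) ≈ 1.0848.
Each bolus raises the concentration by D/Vd = 1029/65 ≈ 15.831 μg/mL.
Steady-state peak Cmax,ss = C₀·R ≈ 15.831 × 1.0848 ≈ 17.173 μg/mL.

17.2 μg/mL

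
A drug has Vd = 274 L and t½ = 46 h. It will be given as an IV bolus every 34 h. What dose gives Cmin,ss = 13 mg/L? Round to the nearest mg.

τ/t½ = 34/46 ≈ 0.73913, so f = (1/2)^(34/46) ≈ 0.599100.
Cmin,ss = (D/Vd)·f/(1−f), so D = Cmin,ss·Vd·(1−f)/f.
D = 13 × 274 × (1−f)/f ≈ 13 × 274 × 0.66917 ≈ 2383.58 mg.

2384 mg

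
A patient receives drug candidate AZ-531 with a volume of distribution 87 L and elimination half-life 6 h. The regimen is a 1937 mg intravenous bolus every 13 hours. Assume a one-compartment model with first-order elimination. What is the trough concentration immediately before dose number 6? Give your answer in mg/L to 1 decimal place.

f = (1/2)^(τ/t½) = (1/2)^(13/6) ≈ 0.2227.
C₀ = D/Vd = 1937/87 ≈ 22.264 mg/L.
Before the 6th dose, 5 doses have been given. Superposition: Cmin = C₀·(f + f² + … + f^5).
≈ 22.264 × (0.2227 + 0.0496 + 0.0110 + 0.0025 + 0.0005) ≈ 22.264 × 0.2863 ≈ 6.374 mg/L.

6.4 mg/L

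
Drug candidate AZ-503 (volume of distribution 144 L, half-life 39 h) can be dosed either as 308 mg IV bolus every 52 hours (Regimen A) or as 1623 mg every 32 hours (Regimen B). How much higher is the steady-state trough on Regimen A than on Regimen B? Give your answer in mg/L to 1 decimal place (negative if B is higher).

Regimen A: f = (1/2)^(52/39) ≈ 0.3969; Cmin,ss = (308/144)·f/(1−f) ≈ 1.408 mg/L.
Regimen B: f = (1/2)^(32/39) ≈ 0.5662; Cmin,ss = (1623/144)·f/(1−f) ≈ 14.711 mg/L.
Difference ≈ 1.408 − 14.711 ≈ -13.303 mg/L.

-13.3 mg/L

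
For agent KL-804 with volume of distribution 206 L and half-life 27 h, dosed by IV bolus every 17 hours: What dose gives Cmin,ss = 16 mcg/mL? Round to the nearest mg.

τ/t½ = 17/27 ≈ 0.62963, so f = (1/2)^(17/27) ≈ 0.646342.
Cmin,ss = (D/Vd)·f/(1−f), so D = Cmin,ss·Vd·(1−f)/f.
D = 16 × 206 × (1−f)/f ≈ 16 × 206 × 0.54717 ≈ 1803.47 mg.

1803 mg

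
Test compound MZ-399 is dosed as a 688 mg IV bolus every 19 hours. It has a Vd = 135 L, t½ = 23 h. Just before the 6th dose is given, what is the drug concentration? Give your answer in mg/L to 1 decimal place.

6.2 mg/L

f = (1/2)^(τ/t½) = (1/2)^(19/23) ≈ 0.5641.
C₀ = D/Vd = 688/135 ≈ 5.096 mg/L.
Before the 6th dose, 5 doses have been given. Superposition: Cmin = C₀·(f + f² + … + f^5).
≈ 5.096 × (0.5641 + 0.3182 + 0.1795 + 0.1013 + 0.0571) ≈ 5.096 × 1.2202 ≈ 6.218 mg/L.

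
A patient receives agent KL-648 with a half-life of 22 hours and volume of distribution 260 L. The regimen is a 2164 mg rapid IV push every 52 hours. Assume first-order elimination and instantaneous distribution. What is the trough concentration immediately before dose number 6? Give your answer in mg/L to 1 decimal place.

f = (1/2)^(τ/t½) = (1/2)^(52/22) ≈ 0.1943.
C₀ = D/Vd = 2164/260 ≈ 8.323 mg/L.
Before the 6th dose, 5 doses have been given. Superposition: Cmin = C₀·(f + f² + … + f^5).
≈ 8.323 × (0.1943 + 0.0378 + 0.0073 + 0.0014 + 0.0003) ≈ 8.323 × 0.2411 ≈ 2.007 mg/L.

2.0 mg/L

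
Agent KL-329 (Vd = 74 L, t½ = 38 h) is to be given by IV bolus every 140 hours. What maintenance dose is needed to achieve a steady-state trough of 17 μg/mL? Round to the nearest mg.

14913 mg

τ/t½ = 140/38 ≈ 3.6842, so f = (1/2)^(140/38) ≈ 0.077793.
Cmin,ss = (D/Vd)·f/(1−f), so D = Cmin,ss·Vd·(1−f)/f.
D = 17 × 74 × (1−f)/f ≈ 17 × 74 × 11.85463 ≈ 14913.12 mg.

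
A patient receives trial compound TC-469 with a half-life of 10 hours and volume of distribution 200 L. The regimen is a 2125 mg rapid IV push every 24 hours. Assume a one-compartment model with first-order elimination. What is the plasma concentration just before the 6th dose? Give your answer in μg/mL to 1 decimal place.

f = (1/2)^(τ/t½) = (1/2)^(24/10) ≈ 0.1895.
C₀ = D/Vd = 2125/200 ≈ 10.625 μg/mL.
Before the 6th dose, 5 doses have been given. Superposition: Cmin = C₀·(f + f² + … + f^5).
≈ 10.625 × (0.1895 + 0.0359 + 0.0068 + 0.0013 + 0.0002) ≈ 10.625 × 0.2337 ≈ 2.483 μg/mL.

2.5 μg/mL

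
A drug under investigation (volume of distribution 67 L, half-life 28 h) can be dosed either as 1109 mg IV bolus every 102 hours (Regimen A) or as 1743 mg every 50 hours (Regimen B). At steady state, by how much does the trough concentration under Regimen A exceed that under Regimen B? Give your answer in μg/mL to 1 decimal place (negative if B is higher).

-9.2 μg/mL

Regimen A: f = (1/2)^(102/28) ≈ 0.0801; Cmin,ss = (1109/67)·f/(1−f) ≈ 1.441 μg/mL.
Regimen B: f = (1/2)^(50/28) ≈ 0.2900; Cmin,ss = (1743/67)·f/(1−f) ≈ 10.626 μg/mL.
Difference ≈ 1.441 − 10.626 ≈ -9.185 μg/mL.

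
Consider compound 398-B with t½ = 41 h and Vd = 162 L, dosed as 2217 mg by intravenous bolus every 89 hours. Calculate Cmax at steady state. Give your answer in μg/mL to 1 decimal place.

17.6 μg/mL

τ/t½ = 89/41 ≈ 2.1707, so fraction remaining f = (1/2)^(89/41) ≈ 0.2221.
At steady state, accumulation factor R = 1/(1 − e^(−kτ)) ≈ 1.2855.
Single-dose peak C₀ = D/Vd = 2217/162 ≈ 13.685 μg/mL.
Steady-state peak Cmax,ss = C₀·R ≈ 13.685 × 1.2855 ≈ 17.592 μg/mL.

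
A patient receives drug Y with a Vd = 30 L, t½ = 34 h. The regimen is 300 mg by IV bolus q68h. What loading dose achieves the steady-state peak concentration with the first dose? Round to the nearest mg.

f = (1/2)^(68/34) ≈ 0.250000; accumulation ratio R = 1/(1−f) ≈ 1.33333.
Loading dose to hit Cmax,ss on first dose: D_load = D_maint·R ≈ 300 × 1.33333 ≈ 400.00 mg.

400 mg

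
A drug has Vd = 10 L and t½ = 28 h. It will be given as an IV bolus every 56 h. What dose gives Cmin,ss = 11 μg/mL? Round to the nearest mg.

τ/t½ = 56/28 ≈ 2, so f = (1/2)^(56/28) ≈ 0.250000.
Cmin,ss = (D/Vd)·f/(1−f), so D = Cmin,ss·Vd·(1−f)/f.
D = 11 × 10 × (1−f)/f ≈ 11 × 10 × 3.00000 ≈ 330.00 mg.

330 mg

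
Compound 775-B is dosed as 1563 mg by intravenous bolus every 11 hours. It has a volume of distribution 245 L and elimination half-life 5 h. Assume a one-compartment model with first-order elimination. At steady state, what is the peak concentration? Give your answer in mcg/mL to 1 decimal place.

k = ln2/t½ = ln2/5 ≈ 0.138629 h⁻¹; fraction remaining f = e^(−kτ) = e^(−0.138629×11) ≈ 0.2176.
At steady state, accumulation factor R = 1/(1 − e^(−kτ)) ≈ 1.2781.
Single-dose peak C₀ = D/Vd = 1563/245 ≈ 6.380 mcg/mL.
Steady-state peak Cmax,ss = C₀·R ≈ 6.380 × 1.2781 ≈ 8.154 mcg/mL.

8.2 mcg/mL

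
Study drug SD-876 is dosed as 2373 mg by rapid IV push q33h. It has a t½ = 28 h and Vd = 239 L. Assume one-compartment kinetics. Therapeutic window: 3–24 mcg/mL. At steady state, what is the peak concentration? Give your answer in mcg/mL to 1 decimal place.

17.8 mcg/mL

Over one 33-h interval, 33/28 ≈ 1.1786 half-lives elapse, leaving f ≈ 0.4418 of each dose.
At steady state, accumulation factor R = 1/(1 − e^(−kτ)) ≈ 1.7915.
Each bolus raises the concentration by D/Vd = 2373/239 ≈ 9.929 mcg/mL.
Steady-state peak Cmax,ss = C₀·R ≈ 9.929 × 1.7915 ≈ 17.788 mcg/mL.
Peak 17.8 mcg/mL vs MTC 24 mcg/mL: below toxic threshold.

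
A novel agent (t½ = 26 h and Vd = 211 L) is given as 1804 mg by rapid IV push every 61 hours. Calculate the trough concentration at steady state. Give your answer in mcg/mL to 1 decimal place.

Over one 61-h interval, 61/26 ≈ 2.3462 half-lives elapse, leaving f ≈ 0.1967 of each dose.
At steady state, accumulation factor R = 1/(1 − e^(−kτ)) ≈ 1.2449.
Each bolus raises the concentration by D/Vd = 1804/211 ≈ 8.550 mcg/mL.
Cmax,ss = C₀/(1 − f) ≈ 8.550/0.8033 ≈ 10.644 mcg/mL.
Steady-state trough Cmin,ss = Cmax,ss·f ≈ 10.644 × 0.1967 ≈ 2.094 mcg/mL.

2.1 mcg/mL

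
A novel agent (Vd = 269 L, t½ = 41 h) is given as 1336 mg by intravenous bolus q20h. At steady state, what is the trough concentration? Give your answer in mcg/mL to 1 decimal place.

Over one 20-h interval, 20/41 ≈ 0.4878 half-lives elapse, leaving f ≈ 0.7131 of each dose.
Accumulation ratio R = 1/(1 − f) ≈ 1/0.2869 ≈ 3.4855.
Single-dose peak C₀ = D/Vd = 1336/269 ≈ 4.967 mcg/mL.
Steady-state peak Cmax,ss = C₀·R ≈ 4.967 × 3.4855 ≈ 17.312 mcg/mL.
Steady-state trough Cmin,ss = Cmax,ss·f ≈ 17.312 × 0.7131 ≈ 12.345 mcg/mL.

12.3 mcg/mL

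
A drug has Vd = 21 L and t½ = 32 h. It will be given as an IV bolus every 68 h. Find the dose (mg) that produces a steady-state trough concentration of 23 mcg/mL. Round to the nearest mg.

τ/t½ = 68/32 ≈ 2.125, so f = (1/2)^(68/32) ≈ 0.229251.
Cmin,ss = (D/Vd)·f/(1−f), so D = Cmin,ss·Vd·(1−f)/f.
D = 23 × 21 × (1−f)/f ≈ 23 × 21 × 3.36203 ≈ 1623.86 mg.

1624 mg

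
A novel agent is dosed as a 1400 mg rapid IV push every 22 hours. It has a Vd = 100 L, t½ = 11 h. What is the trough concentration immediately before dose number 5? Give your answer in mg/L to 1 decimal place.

f = (1/2)^(τ/t½) = (1/2)^(22/11) ≈ 0.2500.
C₀ = D/Vd = 1400/100 ≈ 14.000 mg/L.
Before the 5th dose, 4 doses have been given. Superposition: Cmin = C₀·(f + f² + … + f^4).
≈ 14.000 × (0.2500 + 0.0625 + 0.0156 + 0.0039) ≈ 14.000 × 0.3320 ≈ 4.648 mg/L.

4.6 mg/L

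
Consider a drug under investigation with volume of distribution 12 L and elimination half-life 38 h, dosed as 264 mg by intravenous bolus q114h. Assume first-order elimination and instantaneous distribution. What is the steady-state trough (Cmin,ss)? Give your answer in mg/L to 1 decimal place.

3.1 mg/L

The dosing interval is 3 half-lives, so f = 2^(−3) = 0.125.
At steady state, R = 1/(1 − 0.125) = 8/7.
Single-dose peak C₀ = D/Vd = 264/12 = 22 mg/L.
Steady-state peak Cmax,ss = C₀·R = 22 × 8/7 ≈ 25.143 mg/L.
Steady-state trough Cmin,ss = Cmax,ss·f ≈ 25.143 × 0.125 ≈ 3.143 mg/L.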